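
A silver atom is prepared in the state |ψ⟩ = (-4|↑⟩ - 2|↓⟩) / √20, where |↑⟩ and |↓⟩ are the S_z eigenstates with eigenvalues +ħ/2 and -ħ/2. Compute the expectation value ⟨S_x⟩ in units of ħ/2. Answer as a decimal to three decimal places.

⟨σ_x⟩ = 2 Re(a* b)/(|a|²+|b|²) with a = -4, b = -2.
a* b = 8, so ⟨σ_x⟩ = 16/20.
⟨S_x⟩ = (ħ/2)·⟨σ_x⟩.

0.800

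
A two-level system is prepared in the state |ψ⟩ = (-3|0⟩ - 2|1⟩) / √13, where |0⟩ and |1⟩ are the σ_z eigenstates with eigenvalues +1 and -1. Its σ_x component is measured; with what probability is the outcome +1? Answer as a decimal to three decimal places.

|+x⟩ = (|0⟩ + |1⟩)/√2, so ⟨+x|ψ⟩ = (-5) / (√2·√13).
P = |-5|² / 26 = 25/26.

0.962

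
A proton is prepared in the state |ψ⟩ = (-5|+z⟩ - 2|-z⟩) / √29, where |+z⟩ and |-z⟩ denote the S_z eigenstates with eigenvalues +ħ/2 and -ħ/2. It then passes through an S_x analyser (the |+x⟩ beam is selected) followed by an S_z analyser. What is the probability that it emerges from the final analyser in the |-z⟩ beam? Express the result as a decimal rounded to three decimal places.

0.422

First analyser (S_x): P(|+x⟩) = |⟨+x|ψ⟩|² = 49/58.
After stage 1 the state is |+x⟩; P(|-z⟩) = |⟨-z|+x⟩|² = 1/2.
Joint probability = 49/58 × 1/2 = 0.422.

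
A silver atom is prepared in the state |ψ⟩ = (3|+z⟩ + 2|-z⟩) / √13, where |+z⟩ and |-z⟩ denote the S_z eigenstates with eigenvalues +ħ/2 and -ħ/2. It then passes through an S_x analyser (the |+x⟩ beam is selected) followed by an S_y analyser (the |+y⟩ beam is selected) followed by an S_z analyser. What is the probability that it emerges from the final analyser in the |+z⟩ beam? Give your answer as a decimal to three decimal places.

0.240

First analyser (S_x): P(|+x⟩) = |⟨+x|ψ⟩|² = 25/26.
After stage 1 the state is |+x⟩; P(|+y⟩) = |⟨+y|+x⟩|² = 1/2.
After stage 2 the state is |+y⟩; P(|+z⟩) = |⟨+z|+y⟩|² = 1/2.
Joint probability = 25/26 × 1/2 × 1/2 = 0.240.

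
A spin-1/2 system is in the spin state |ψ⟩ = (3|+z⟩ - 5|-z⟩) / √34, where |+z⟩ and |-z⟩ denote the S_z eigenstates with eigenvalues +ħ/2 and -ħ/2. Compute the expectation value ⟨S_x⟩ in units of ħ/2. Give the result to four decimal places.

⟨σ_x⟩ = 2 Re(a* b)/(|a|²+|b|²) with a = 3, b = -5.
a* b = -15, so ⟨σ_x⟩ = -30/34.
⟨S_x⟩ = (ħ/2)·⟨σ_x⟩.

-0.8824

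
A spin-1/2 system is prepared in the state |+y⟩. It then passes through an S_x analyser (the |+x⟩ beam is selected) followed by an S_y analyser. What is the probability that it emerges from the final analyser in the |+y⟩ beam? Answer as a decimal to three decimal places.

First analyser (S_x): from |+y⟩, P(|+x⟩) = 1/2.
After stage 1 the state is |+x⟩; P(|+y⟩) = |⟨+y|+x⟩|² = 1/2.
Joint probability = 1/2 × 1/2 = 0.250.

0.250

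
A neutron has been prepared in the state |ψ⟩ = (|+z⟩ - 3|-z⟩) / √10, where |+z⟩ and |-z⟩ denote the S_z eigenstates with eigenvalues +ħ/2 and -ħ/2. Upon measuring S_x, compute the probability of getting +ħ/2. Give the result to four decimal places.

0.2000

|+x⟩ = (|+z⟩ + |-z⟩)/√2, so ⟨+x|ψ⟩ = (-2) / (√2·√10).
P = |-2|² / 20 = 4/20.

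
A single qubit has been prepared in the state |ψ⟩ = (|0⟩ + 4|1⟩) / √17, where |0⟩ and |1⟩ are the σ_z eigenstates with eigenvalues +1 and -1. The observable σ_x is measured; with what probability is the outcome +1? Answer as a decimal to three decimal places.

|+x⟩ = (|0⟩ + |1⟩)/√2, so ⟨+x|ψ⟩ = (5) / (√2·√17).
P = |5|² / 34 = 25/34.

0.735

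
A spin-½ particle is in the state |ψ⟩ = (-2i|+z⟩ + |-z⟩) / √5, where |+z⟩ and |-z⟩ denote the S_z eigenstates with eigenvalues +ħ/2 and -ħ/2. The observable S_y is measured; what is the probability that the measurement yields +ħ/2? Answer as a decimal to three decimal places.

|+y⟩ = (|+z⟩ + i|-z⟩)/√2, so ⟨+y|ψ⟩ = (-3i) / (√2·√5).
P = |-3i|² / 10 = 9/10.

0.900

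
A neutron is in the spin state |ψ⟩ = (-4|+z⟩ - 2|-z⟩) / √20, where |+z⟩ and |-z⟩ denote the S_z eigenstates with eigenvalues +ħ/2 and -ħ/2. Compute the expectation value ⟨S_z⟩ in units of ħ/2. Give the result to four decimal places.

⟨σ_z⟩ = |a|² - |b|² divided by |a|²+|b|², with a, b the |+z⟩, |-z⟩ amplitudes.
= (16 - 4)/20 = 12/20.
⟨S_z⟩ = (ħ/2)·⟨σ_z⟩.

0.6000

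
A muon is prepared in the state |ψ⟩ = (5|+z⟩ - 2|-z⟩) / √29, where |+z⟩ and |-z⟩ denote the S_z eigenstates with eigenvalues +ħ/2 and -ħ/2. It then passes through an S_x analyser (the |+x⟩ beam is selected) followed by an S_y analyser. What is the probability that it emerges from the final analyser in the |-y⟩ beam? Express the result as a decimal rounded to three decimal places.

First analyser (S_x): P(|+x⟩) = |⟨+x|ψ⟩|² = 9/58.
After stage 1 the state is |+x⟩; P(|-y⟩) = |⟨-y|+x⟩|² = 1/2.
Joint probability = 9/58 × 1/2 = 0.078.

0.078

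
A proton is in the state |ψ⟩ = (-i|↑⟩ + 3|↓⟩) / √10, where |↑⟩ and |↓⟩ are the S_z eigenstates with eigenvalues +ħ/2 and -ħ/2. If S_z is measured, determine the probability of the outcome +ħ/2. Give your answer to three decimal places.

0.100

The +ħ/2 outcome corresponds to |↑⟩. Its amplitude in |ψ⟩ is -i/√10.
P = |-i|² / 10 = 1/10.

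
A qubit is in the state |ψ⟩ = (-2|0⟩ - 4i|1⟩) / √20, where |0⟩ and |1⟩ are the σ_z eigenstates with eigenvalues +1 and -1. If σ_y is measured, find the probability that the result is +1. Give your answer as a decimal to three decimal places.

0.900

|+y⟩ = (|0⟩ + i|1⟩)/√2, so ⟨+y|ψ⟩ = (-6) / (√2·√20).
P = |-6|² / 40 = 36/40.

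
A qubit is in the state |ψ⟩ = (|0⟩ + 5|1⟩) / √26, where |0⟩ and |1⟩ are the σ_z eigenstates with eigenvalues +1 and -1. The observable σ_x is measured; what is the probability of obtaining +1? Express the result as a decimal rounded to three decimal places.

|+x⟩ = (|0⟩ + |1⟩)/√2, so ⟨+x|ψ⟩ = (6) / (√2·√26).
P = |6|² / 52 = 36/52.

0.692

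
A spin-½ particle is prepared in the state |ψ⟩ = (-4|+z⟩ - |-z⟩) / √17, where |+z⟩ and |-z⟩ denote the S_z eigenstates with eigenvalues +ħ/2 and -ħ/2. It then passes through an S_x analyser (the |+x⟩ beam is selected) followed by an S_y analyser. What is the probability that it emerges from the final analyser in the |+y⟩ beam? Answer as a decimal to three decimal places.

First analyser (S_x): P(|+x⟩) = |⟨+x|ψ⟩|² = 25/34.
After stage 1 the state is |+x⟩; P(|+y⟩) = |⟨+y|+x⟩|² = 1/2.
Joint probability = 25/34 × 1/2 = 0.368.

0.368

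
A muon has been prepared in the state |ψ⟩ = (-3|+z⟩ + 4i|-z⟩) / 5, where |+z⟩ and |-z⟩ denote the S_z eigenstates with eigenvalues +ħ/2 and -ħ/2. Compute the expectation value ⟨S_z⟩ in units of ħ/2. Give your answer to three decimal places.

-0.280

⟨σ_z⟩ = |a|² - |b|² divided by |a|²+|b|², with a, b the |+z⟩, |-z⟩ amplitudes.
= (9 - 16)/25 = -7/25.
⟨S_z⟩ = (ħ/2)·⟨σ_z⟩.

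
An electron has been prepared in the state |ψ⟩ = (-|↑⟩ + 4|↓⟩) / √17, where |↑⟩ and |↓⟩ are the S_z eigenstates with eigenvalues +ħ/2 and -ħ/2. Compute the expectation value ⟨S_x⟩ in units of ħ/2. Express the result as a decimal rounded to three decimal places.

⟨σ_x⟩ = 2 Re(a* b)/(|a|²+|b|²) with a = -1, b = 4.
a* b = -4, so ⟨σ_x⟩ = -8/17.
⟨S_x⟩ = (ħ/2)·⟨σ_x⟩.

-0.471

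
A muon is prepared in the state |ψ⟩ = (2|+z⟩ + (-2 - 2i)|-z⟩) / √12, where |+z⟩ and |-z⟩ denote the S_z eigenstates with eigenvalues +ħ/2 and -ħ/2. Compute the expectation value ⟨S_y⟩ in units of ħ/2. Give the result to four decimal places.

⟨σ_y⟩ = 2 Im(a* b)/(|a|²+|b|²) with a = 2, b = (-2 - 2i).
a* b = (-4 - 4i), so ⟨σ_y⟩ = -8/12.
⟨S_y⟩ = (ħ/2)·⟨σ_y⟩.

-0.6667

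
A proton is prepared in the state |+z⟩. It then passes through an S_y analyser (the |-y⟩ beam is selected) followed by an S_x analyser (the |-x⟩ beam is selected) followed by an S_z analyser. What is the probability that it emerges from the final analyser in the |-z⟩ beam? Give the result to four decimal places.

First analyser (S_y): from |+z⟩, P(|-y⟩) = 1/2.
After stage 1 the state is |-y⟩; P(|-x⟩) = |⟨-x|-y⟩|² = 1/2.
After stage 2 the state is |-x⟩; P(|-z⟩) = |⟨-z|-x⟩|² = 1/2.
Joint probability = 1/2 × 1/2 × 1/2 = 0.1250.

0.1250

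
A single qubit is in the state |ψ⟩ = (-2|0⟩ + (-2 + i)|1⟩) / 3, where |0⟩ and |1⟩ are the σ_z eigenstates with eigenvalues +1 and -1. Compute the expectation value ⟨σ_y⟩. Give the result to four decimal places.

⟨σ_y⟩ = 2 Im(a* b)/(|a|²+|b|²) with a = -2, b = (-2 + i).
a* b = (4 - 2i), so ⟨σ_y⟩ = -4/9.

-0.4444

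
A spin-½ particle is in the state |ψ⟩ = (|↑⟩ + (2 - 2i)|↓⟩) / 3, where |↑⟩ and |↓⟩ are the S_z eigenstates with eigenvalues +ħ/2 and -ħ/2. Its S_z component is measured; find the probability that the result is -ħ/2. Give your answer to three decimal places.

The -ħ/2 outcome corresponds to |↓⟩. Its amplitude in |ψ⟩ is (2 - 2i)/3.
P = |2 - 2i|² / 9 = 8/9.

0.889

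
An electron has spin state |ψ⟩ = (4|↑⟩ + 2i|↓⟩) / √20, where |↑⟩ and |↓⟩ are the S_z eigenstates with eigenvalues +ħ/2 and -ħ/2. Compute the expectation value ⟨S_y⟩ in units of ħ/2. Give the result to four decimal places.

0.8000

⟨σ_y⟩ = 2 Im(a* b)/(|a|²+|b|²) with a = 4, b = 2i.
a* b = 8i, so ⟨σ_y⟩ = 16/20.
⟨S_y⟩ = (ħ/2)·⟨σ_y⟩.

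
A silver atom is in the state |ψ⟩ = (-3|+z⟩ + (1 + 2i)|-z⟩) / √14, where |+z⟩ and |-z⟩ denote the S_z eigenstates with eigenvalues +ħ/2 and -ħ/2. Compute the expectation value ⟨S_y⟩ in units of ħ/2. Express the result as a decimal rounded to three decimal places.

-0.857

⟨σ_y⟩ = 2 Im(a* b)/(|a|²+|b|²) with a = -3, b = (1 + 2i).
a* b = (-3 - 6i), so ⟨σ_y⟩ = -12/14.
⟨S_y⟩ = (ħ/2)·⟨σ_y⟩.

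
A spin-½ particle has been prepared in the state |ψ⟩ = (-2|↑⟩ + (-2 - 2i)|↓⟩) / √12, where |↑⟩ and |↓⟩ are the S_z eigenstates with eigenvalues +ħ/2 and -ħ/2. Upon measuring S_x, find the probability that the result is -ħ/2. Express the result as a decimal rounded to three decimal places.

0.167

|-x⟩ = (|↑⟩ - |↓⟩)/√2, so ⟨-x|ψ⟩ = (2i) / (√2·√12).
P = |2i|² / 24 = 4/24.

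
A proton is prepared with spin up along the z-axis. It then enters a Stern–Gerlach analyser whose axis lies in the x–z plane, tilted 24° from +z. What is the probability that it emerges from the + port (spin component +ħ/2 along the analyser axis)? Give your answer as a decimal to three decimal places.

For spin-½, the probability of finding spin-up along an axis at angle θ to the initial spin direction is cos²(θ/2); spin-down is sin²(θ/2).
θ = 24°, so P = cos²(12°) ≈ 0.957.

0.957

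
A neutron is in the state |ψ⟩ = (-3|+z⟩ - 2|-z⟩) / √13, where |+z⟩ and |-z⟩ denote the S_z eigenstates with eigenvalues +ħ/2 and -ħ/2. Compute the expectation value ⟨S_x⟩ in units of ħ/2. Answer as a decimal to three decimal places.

⟨σ_x⟩ = 2 Re(a* b)/(|a|²+|b|²) with a = -3, b = -2.
a* b = 6, so ⟨σ_x⟩ = 12/13.
⟨S_x⟩ = (ħ/2)·⟨σ_x⟩.

0.923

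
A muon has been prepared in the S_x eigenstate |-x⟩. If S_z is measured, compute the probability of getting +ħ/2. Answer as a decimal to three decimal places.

In the S_z basis, |-x⟩ = (|+z⟩ - |-z⟩)/√2 and |+z⟩ = |+z⟩.
|⟨+z|-x⟩|² = 1/2.

0.500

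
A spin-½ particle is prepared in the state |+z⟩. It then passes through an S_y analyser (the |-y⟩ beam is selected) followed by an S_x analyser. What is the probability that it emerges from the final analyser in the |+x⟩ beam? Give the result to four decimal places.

First analyser (S_y): from |+z⟩, P(|-y⟩) = 1/2.
After stage 1 the state is |-y⟩; P(|+x⟩) = |⟨+x|-y⟩|² = 1/2.
Joint probability = 1/2 × 1/2 = 0.2500.

0.2500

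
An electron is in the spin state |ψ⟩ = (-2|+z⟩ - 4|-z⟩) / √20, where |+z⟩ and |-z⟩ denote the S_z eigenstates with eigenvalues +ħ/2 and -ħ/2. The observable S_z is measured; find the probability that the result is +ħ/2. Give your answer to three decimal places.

0.200

The +ħ/2 outcome corresponds to |+z⟩. Its amplitude in |ψ⟩ is -2/√20.
P = |-2|² / 20 = 4/20.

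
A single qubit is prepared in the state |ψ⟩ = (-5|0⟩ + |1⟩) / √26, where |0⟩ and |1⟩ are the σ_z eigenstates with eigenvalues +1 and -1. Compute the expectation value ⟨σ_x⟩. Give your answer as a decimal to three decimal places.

⟨σ_x⟩ = 2 Re(a* b)/(|a|²+|b|²) with a = -5, b = 1.
a* b = -5, so ⟨σ_x⟩ = -10/26.

-0.385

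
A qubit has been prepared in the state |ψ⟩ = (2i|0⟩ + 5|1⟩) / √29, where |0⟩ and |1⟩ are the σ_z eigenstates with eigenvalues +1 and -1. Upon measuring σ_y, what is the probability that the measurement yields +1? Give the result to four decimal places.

|+y⟩ = (|0⟩ + i|1⟩)/√2, so ⟨+y|ψ⟩ = (-3i) / (√2·√29).
P = |-3i|² / 58 = 9/58.

0.1552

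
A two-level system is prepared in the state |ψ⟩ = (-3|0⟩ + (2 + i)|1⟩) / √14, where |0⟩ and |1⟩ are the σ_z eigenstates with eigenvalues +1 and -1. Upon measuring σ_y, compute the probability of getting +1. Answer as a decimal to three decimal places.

|+y⟩ = (|0⟩ + i|1⟩)/√2, so ⟨+y|ψ⟩ = (-2 - 2i) / (√2·√14).
P = |-2 - 2i|² / 28 = 8/28.

0.286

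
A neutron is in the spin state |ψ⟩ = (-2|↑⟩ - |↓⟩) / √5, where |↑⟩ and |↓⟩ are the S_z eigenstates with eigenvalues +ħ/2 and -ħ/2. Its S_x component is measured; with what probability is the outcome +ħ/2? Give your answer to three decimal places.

|+x⟩ = (|↑⟩ + |↓⟩)/√2, so ⟨+x|ψ⟩ = (-3) / (√2·√5).
P = |-3|² / 10 = 9/10.

0.900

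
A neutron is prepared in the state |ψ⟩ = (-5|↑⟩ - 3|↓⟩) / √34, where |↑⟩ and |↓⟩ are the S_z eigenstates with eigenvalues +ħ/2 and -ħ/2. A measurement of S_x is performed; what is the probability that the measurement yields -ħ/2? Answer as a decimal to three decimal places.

0.059

|-x⟩ = (|↑⟩ - |↓⟩)/√2, so ⟨-x|ψ⟩ = (-2) / (√2·√34).
P = |-2|² / 68 = 4/68.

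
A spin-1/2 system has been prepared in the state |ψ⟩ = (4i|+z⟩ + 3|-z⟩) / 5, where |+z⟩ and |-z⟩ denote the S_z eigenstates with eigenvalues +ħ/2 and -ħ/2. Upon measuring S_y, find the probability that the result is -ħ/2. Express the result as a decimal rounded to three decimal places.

0.980

|-y⟩ = (|+z⟩ - i|-z⟩)/√2, so ⟨-y|ψ⟩ = (7i) / (√2·5).
P = |7i|² / 50 = 49/50.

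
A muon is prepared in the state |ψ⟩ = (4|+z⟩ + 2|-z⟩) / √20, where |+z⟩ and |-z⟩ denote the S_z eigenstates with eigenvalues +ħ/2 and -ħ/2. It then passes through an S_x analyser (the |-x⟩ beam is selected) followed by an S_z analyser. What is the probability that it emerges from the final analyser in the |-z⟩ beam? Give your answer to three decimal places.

First analyser (S_x): P(|-x⟩) = |⟨-x|ψ⟩|² = 4/40.
After stage 1 the state is |-x⟩; P(|-z⟩) = |⟨-z|-x⟩|² = 1/2.
Joint probability = 4/40 × 1/2 = 0.050.

0.050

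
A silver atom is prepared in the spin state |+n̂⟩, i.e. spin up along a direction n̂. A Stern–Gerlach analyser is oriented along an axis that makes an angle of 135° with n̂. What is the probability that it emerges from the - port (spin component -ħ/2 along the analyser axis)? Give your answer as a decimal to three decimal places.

For spin-½, the probability of finding spin-up along an axis at angle θ to the initial spin direction is cos²(θ/2); spin-down is sin²(θ/2).
θ = 135°, so P = sin²(67.5°) ≈ 0.854.

0.854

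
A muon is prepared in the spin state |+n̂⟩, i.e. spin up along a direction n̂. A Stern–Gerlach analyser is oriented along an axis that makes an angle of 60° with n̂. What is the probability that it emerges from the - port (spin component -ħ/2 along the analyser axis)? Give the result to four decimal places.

For spin-½, the probability of finding spin-up along an axis at angle θ to the initial spin direction is cos²(θ/2); spin-down is sin²(θ/2).
θ = 60°, so P = sin²(30°) ≈ 0.2500.

0.2500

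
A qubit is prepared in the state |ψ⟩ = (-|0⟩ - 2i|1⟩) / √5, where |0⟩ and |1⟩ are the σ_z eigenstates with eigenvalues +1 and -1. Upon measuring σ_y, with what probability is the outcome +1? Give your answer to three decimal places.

0.900

|+y⟩ = (|0⟩ + i|1⟩)/√2, so ⟨+y|ψ⟩ = (-3) / (√2·√5).
P = |-3|² / 10 = 9/10.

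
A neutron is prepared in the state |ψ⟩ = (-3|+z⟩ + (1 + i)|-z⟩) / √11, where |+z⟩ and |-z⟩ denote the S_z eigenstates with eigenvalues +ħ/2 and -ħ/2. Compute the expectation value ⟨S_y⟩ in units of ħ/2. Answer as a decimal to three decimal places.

-0.545

⟨σ_y⟩ = 2 Im(a* b)/(|a|²+|b|²) with a = -3, b = (1 + i).
a* b = (-3 - 3i), so ⟨σ_y⟩ = -6/11.
⟨S_y⟩ = (ħ/2)·⟨σ_y⟩.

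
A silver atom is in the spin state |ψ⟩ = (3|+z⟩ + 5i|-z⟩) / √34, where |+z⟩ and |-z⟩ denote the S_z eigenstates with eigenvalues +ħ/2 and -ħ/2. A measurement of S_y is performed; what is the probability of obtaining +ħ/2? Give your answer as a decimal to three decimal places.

|+y⟩ = (|+z⟩ + i|-z⟩)/√2, so ⟨+y|ψ⟩ = (8) / (√2·√34).
P = |8|² / 68 = 64/68.

0.941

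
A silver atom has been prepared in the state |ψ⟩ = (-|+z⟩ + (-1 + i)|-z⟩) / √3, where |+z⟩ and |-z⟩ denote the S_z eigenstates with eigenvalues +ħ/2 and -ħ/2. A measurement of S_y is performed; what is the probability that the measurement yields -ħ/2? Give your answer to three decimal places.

0.833

|-y⟩ = (|+z⟩ - i|-z⟩)/√2, so ⟨-y|ψ⟩ = (-2 - i) / (√2·√3).
P = |-2 - i|² / 6 = 5/6.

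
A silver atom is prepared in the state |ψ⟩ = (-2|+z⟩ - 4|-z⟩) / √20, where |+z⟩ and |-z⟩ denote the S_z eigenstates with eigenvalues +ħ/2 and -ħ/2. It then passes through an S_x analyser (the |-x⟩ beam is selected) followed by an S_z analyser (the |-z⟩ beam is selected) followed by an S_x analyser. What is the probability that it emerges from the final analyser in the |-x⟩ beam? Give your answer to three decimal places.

First analyser (S_x): P(|-x⟩) = |⟨-x|ψ⟩|² = 4/40.
After stage 1 the state is |-x⟩; P(|-z⟩) = |⟨-z|-x⟩|² = 1/2.
After stage 2 the state is |-z⟩; P(|-x⟩) = |⟨-x|-z⟩|² = 1/2.
Joint probability = 4/40 × 1/2 × 1/2 = 0.025.

0.025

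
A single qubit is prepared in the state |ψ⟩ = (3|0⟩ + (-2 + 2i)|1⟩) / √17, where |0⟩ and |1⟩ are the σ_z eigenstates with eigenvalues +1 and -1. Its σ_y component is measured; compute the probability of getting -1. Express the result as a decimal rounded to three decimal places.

|-y⟩ = (|0⟩ - i|1⟩)/√2, so ⟨-y|ψ⟩ = (1 - 2i) / (√2·√17).
P = |1 - 2i|² / 34 = 5/34.

0.147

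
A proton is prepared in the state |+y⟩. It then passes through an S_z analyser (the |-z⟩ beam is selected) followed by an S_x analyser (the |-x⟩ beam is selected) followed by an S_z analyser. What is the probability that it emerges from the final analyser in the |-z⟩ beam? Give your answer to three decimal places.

First analyser (S_z): from |+y⟩, P(|-z⟩) = 1/2.
After stage 1 the state is |-z⟩; P(|-x⟩) = |⟨-x|-z⟩|² = 1/2.
After stage 2 the state is |-x⟩; P(|-z⟩) = |⟨-z|-x⟩|² = 1/2.
Joint probability = 1/2 × 1/2 × 1/2 = 0.125.

0.125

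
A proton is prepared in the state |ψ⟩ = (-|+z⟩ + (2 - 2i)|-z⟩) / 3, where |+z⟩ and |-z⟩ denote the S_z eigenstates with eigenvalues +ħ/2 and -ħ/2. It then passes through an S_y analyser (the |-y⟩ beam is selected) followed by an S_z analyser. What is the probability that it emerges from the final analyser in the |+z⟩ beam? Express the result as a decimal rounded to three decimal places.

0.139

First analyser (S_y): P(|-y⟩) = |⟨-y|ψ⟩|² = 5/18.
After stage 1 the state is |-y⟩; P(|+z⟩) = |⟨+z|-y⟩|² = 1/2.
Joint probability = 5/18 × 1/2 = 0.139.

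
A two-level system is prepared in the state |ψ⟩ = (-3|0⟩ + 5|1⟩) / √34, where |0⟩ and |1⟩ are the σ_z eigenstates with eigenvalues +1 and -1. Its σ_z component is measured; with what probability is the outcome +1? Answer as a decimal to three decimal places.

0.265

The +1 outcome corresponds to |0⟩. Its amplitude in |ψ⟩ is -3/√34.
P = |-3|² / 34 = 9/34.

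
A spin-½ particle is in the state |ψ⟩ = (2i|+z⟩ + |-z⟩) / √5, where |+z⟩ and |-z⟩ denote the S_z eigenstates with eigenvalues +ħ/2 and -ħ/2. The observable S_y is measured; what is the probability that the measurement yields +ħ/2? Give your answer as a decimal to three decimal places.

0.100

|+y⟩ = (|+z⟩ + i|-z⟩)/√2, so ⟨+y|ψ⟩ = (i) / (√2·√5).
P = |i|² / 10 = 1/10.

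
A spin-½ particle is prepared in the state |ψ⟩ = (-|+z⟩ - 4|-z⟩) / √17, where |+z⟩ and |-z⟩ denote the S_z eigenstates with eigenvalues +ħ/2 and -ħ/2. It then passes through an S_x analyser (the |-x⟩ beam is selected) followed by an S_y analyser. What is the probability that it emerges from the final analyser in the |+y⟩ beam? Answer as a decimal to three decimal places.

0.132

First analyser (S_x): P(|-x⟩) = |⟨-x|ψ⟩|² = 9/34.
After stage 1 the state is |-x⟩; P(|+y⟩) = |⟨+y|-x⟩|² = 1/2.
Joint probability = 9/34 × 1/2 = 0.132.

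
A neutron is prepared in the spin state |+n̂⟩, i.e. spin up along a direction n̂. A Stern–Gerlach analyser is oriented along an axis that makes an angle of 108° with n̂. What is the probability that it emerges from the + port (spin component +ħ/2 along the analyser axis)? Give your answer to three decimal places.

For spin-½, the probability of finding spin-up along an axis at angle θ to the initial spin direction is cos²(θ/2); spin-down is sin²(θ/2).
θ = 108°, so P = cos²(54°) ≈ 0.345.

0.345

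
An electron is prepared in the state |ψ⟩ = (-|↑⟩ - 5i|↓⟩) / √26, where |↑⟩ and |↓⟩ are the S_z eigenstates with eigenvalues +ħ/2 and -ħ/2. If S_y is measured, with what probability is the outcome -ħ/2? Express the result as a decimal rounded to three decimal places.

0.308

|-y⟩ = (|↑⟩ - i|↓⟩)/√2, so ⟨-y|ψ⟩ = (4) / (√2·√26).
P = |4|² / 52 = 16/52.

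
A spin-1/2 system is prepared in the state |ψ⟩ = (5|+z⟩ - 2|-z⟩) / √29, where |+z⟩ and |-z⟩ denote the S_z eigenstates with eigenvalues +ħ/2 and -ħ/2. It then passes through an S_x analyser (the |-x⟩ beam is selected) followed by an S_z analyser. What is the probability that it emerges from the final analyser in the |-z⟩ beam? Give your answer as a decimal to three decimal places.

0.422

First analyser (S_x): P(|-x⟩) = |⟨-x|ψ⟩|² = 49/58.
After stage 1 the state is |-x⟩; P(|-z⟩) = |⟨-z|-x⟩|² = 1/2.
Joint probability = 49/58 × 1/2 = 0.422.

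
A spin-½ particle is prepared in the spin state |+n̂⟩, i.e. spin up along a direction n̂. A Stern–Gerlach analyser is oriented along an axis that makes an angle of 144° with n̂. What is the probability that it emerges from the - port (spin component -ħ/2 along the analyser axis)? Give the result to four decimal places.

For spin-½, the probability of finding spin-up along an axis at angle θ to the initial spin direction is cos²(θ/2); spin-down is sin²(θ/2).
θ = 144°, so P = sin²(72°) ≈ 0.9045.

0.9045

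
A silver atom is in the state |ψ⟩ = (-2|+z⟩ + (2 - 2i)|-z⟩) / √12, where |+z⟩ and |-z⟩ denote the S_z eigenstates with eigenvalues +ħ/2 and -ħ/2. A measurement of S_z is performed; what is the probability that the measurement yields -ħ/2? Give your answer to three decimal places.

0.667

The -ħ/2 outcome corresponds to |-z⟩. Its amplitude in |ψ⟩ is (2 - 2i)/√12.
P = |2 - 2i|² / 12 = 8/12.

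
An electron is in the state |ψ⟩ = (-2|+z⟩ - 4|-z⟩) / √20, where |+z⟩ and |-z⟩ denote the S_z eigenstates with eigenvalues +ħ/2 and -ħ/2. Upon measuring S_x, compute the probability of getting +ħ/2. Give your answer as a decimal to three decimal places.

|+x⟩ = (|+z⟩ + |-z⟩)/√2, so ⟨+x|ψ⟩ = (-6) / (√2·√20).
P = |-6|² / 40 = 36/40.

0.900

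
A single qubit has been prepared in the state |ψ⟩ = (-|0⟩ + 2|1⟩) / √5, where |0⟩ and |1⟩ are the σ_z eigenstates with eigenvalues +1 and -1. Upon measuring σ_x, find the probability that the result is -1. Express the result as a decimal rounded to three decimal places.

0.900

|-x⟩ = (|0⟩ - |1⟩)/√2, so ⟨-x|ψ⟩ = (-3) / (√2·√5).
P = |-3|² / 10 = 9/10.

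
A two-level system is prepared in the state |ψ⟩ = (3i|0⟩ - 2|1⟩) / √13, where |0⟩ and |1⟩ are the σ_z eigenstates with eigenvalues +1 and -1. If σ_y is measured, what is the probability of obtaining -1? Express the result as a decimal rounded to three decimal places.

|-y⟩ = (|0⟩ - i|1⟩)/√2, so ⟨-y|ψ⟩ = (i) / (√2·√13).
P = |i|² / 26 = 1/26.

0.038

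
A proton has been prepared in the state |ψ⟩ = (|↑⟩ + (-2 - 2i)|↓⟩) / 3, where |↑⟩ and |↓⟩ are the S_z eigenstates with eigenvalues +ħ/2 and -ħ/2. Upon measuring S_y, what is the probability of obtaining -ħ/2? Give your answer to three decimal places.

0.722

|-y⟩ = (|↑⟩ - i|↓⟩)/√2, so ⟨-y|ψ⟩ = (3 - 2i) / (√2·3).
P = |3 - 2i|² / 18 = 13/18.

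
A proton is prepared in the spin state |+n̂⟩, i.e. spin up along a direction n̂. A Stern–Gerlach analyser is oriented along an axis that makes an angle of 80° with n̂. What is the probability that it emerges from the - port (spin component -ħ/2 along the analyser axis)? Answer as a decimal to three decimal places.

0.413

For spin-½, the probability of finding spin-up along an axis at angle θ to the initial spin direction is cos²(θ/2); spin-down is sin²(θ/2).
θ = 80°, so P = sin²(40°) ≈ 0.413.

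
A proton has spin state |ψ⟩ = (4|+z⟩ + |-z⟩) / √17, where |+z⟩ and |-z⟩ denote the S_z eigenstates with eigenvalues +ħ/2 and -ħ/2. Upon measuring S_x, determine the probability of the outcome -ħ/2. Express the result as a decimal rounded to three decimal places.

0.265

|-x⟩ = (|+z⟩ - |-z⟩)/√2, so ⟨-x|ψ⟩ = (3) / (√2·√17).
P = |3|² / 34 = 9/34.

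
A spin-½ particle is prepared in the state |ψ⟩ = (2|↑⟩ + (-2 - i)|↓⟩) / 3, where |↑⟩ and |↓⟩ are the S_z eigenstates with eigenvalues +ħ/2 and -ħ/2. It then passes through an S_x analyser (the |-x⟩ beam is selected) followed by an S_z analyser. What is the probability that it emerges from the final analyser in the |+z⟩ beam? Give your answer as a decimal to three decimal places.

0.472

First analyser (S_x): P(|-x⟩) = |⟨-x|ψ⟩|² = 17/18.
After stage 1 the state is |-x⟩; P(|+z⟩) = |⟨+z|-x⟩|² = 1/2.
Joint probability = 17/18 × 1/2 = 0.472.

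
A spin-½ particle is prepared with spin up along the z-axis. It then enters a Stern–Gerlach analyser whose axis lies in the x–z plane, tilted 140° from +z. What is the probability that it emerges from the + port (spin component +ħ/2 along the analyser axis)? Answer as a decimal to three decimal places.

For spin-½, the probability of finding spin-up along an axis at angle θ to the initial spin direction is cos²(θ/2); spin-down is sin²(θ/2).
θ = 140°, so P = cos²(70°) ≈ 0.117.

0.117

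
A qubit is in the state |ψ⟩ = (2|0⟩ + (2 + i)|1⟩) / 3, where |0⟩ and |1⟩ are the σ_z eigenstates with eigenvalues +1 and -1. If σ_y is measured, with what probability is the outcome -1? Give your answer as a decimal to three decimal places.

0.278

|-y⟩ = (|0⟩ - i|1⟩)/√2, so ⟨-y|ψ⟩ = (1 + 2i) / (√2·3).
P = |1 + 2i|² / 18 = 5/18.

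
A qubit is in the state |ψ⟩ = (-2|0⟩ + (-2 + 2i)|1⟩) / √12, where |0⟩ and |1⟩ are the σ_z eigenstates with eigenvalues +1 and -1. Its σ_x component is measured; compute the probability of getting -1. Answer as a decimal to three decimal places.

|-x⟩ = (|0⟩ - |1⟩)/√2, so ⟨-x|ψ⟩ = (-2i) / (√2·√12).
P = |-2i|² / 24 = 4/24.

0.167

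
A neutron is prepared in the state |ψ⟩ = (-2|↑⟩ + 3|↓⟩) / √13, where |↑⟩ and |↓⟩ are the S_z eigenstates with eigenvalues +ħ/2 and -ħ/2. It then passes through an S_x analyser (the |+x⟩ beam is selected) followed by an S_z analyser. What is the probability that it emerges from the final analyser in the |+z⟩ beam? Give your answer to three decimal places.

0.019

First analyser (S_x): P(|+x⟩) = |⟨+x|ψ⟩|² = 1/26.
After stage 1 the state is |+x⟩; P(|+z⟩) = |⟨+z|+x⟩|² = 1/2.
Joint probability = 1/26 × 1/2 = 0.019.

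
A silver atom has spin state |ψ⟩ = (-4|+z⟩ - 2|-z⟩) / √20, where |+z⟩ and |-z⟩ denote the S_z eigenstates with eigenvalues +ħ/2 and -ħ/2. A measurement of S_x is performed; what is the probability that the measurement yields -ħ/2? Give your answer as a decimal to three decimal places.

|-x⟩ = (|+z⟩ - |-z⟩)/√2, so ⟨-x|ψ⟩ = (-2) / (√2·√20).
P = |-2|² / 40 = 4/40.

0.100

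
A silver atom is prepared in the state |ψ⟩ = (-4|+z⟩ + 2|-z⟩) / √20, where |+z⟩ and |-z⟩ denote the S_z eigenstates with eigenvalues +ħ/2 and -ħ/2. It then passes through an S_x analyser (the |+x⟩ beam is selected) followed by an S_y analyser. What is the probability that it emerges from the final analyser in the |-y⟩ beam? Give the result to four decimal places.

0.0500

First analyser (S_x): P(|+x⟩) = |⟨+x|ψ⟩|² = 4/40.
After stage 1 the state is |+x⟩; P(|-y⟩) = |⟨-y|+x⟩|² = 1/2.
Joint probability = 4/40 × 1/2 = 0.0500.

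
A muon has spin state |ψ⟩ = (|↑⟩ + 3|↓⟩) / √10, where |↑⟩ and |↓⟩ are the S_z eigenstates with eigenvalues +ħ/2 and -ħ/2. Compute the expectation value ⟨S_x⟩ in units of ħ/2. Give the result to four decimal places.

0.6000

⟨σ_x⟩ = 2 Re(a* b)/(|a|²+|b|²) with a = 1, b = 3.
a* b = 3, so ⟨σ_x⟩ = 6/10.
⟨S_x⟩ = (ħ/2)·⟨σ_x⟩.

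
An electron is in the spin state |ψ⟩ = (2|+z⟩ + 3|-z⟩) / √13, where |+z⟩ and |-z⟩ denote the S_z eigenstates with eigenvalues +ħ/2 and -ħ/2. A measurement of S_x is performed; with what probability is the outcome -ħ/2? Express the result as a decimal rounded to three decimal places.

0.038

|-x⟩ = (|+z⟩ - |-z⟩)/√2, so ⟨-x|ψ⟩ = (-1) / (√2·√13).
P = |-1|² / 26 = 1/26.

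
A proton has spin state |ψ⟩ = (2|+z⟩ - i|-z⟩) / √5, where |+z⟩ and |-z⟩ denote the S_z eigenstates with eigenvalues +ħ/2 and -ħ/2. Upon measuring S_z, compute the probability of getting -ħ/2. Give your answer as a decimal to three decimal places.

0.200

The -ħ/2 outcome corresponds to |-z⟩. Its amplitude in |ψ⟩ is -i/√5.
P = |-i|² / 5 = 1/5.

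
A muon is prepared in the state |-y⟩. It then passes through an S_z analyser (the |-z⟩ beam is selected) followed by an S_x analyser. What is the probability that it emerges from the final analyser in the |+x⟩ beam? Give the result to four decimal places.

First analyser (S_z): from |-y⟩, P(|-z⟩) = 1/2.
After stage 1 the state is |-z⟩; P(|+x⟩) = |⟨+x|-z⟩|² = 1/2.
Joint probability = 1/2 × 1/2 = 0.2500.

0.2500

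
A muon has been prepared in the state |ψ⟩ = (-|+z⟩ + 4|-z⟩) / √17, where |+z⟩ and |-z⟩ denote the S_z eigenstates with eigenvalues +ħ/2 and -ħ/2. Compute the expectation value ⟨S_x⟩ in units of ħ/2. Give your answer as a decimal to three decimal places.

⟨σ_x⟩ = 2 Re(a* b)/(|a|²+|b|²) with a = -1, b = 4.
a* b = -4, so ⟨σ_x⟩ = -8/17.
⟨S_x⟩ = (ħ/2)·⟨σ_x⟩.

-0.471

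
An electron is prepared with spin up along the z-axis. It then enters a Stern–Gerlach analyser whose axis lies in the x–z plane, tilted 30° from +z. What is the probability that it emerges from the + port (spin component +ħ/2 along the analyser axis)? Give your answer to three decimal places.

0.933

For spin-½, the probability of finding spin-up along an axis at angle θ to the initial spin direction is cos²(θ/2); spin-down is sin²(θ/2).
θ = 30°, so P = cos²(15°) ≈ 0.933.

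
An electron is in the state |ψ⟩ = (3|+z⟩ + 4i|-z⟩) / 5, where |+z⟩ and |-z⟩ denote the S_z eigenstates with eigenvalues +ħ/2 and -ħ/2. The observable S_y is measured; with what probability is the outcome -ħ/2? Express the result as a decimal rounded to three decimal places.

|-y⟩ = (|+z⟩ - i|-z⟩)/√2, so ⟨-y|ψ⟩ = (-1) / (√2·5).
P = |-1|² / 50 = 1/50.

0.020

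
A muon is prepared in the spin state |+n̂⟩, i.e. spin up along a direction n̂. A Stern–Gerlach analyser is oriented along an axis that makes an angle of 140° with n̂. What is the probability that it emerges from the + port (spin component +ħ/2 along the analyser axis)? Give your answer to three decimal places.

For spin-½, the probability of finding spin-up along an axis at angle θ to the initial spin direction is cos²(θ/2); spin-down is sin²(θ/2).
θ = 140°, so P = cos²(70°) ≈ 0.117.

0.117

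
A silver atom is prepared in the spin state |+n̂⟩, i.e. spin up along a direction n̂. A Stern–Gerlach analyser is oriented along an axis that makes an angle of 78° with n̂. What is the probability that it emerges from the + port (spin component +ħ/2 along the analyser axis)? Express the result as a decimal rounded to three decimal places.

0.604

For spin-½, the probability of finding spin-up along an axis at angle θ to the initial spin direction is cos²(θ/2); spin-down is sin²(θ/2).
θ = 78°, so P = cos²(39°) ≈ 0.604.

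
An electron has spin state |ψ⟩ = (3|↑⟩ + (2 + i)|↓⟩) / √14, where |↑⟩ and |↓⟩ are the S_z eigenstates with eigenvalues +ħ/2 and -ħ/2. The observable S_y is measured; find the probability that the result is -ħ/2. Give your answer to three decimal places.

|-y⟩ = (|↑⟩ - i|↓⟩)/√2, so ⟨-y|ψ⟩ = (2 + 2i) / (√2·√14).
P = |2 + 2i|² / 28 = 8/28.

0.286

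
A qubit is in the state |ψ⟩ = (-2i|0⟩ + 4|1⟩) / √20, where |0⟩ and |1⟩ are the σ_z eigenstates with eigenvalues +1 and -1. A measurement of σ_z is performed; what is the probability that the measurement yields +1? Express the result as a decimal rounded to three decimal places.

The +1 outcome corresponds to |0⟩. Its amplitude in |ψ⟩ is -2i/√20.
P = |-2i|² / 20 = 4/20.

0.200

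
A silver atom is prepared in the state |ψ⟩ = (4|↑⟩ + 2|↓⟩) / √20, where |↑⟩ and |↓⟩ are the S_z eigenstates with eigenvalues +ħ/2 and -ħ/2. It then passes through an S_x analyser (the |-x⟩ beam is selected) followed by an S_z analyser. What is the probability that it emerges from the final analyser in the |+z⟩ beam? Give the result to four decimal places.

First analyser (S_x): P(|-x⟩) = |⟨-x|ψ⟩|² = 4/40.
After stage 1 the state is |-x⟩; P(|+z⟩) = |⟨+z|-x⟩|² = 1/2.
Joint probability = 4/40 × 1/2 = 0.0500.

0.0500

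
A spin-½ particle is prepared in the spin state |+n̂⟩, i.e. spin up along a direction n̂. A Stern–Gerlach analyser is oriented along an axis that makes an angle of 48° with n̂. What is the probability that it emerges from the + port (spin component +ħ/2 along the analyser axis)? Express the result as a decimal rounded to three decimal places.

For spin-½, the probability of finding spin-up along an axis at angle θ to the initial spin direction is cos²(θ/2); spin-down is sin²(θ/2).
θ = 48°, so P = cos²(24°) ≈ 0.835.

0.835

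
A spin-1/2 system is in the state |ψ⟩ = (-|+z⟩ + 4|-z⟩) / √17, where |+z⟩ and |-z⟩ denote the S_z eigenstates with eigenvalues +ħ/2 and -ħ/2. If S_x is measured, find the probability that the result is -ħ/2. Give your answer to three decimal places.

0.735

|-x⟩ = (|+z⟩ - |-z⟩)/√2, so ⟨-x|ψ⟩ = (-5) / (√2·√17).
P = |-5|² / 34 = 25/34.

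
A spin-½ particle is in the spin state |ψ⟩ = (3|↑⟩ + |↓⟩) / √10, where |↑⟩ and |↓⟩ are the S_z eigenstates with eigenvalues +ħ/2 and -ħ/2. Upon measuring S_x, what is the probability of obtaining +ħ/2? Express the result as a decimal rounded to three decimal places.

|+x⟩ = (|↑⟩ + |↓⟩)/√2, so ⟨+x|ψ⟩ = (4) / (√2·√10).
P = |4|² / 20 = 16/20.

0.800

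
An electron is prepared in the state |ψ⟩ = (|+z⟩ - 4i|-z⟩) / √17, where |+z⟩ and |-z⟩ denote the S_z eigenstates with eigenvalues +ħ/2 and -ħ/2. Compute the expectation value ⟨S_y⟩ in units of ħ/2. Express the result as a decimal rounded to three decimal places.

-0.471

⟨σ_y⟩ = 2 Im(a* b)/(|a|²+|b|²) with a = 1, b = -4i.
a* b = -4i, so ⟨σ_y⟩ = -8/17.
⟨S_y⟩ = (ħ/2)·⟨σ_y⟩.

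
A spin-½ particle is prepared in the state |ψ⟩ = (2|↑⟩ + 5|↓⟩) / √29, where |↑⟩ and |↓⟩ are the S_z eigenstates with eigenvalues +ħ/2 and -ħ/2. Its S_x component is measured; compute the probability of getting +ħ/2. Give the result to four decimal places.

|+x⟩ = (|↑⟩ + |↓⟩)/√2, so ⟨+x|ψ⟩ = (7) / (√2·√29).
P = |7|² / 58 = 49/58.

0.8448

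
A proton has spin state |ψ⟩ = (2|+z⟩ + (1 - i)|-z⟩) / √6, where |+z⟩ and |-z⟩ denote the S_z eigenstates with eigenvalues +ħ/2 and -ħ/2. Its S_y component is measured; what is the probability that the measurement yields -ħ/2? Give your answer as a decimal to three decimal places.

|-y⟩ = (|+z⟩ - i|-z⟩)/√2, so ⟨-y|ψ⟩ = (3 + i) / (√2·√6).
P = |3 + i|² / 12 = 10/12.

0.833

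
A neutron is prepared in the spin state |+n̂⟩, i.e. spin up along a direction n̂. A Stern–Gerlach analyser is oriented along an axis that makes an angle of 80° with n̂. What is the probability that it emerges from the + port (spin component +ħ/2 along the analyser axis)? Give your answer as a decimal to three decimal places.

0.587

For spin-½, the probability of finding spin-up along an axis at angle θ to the initial spin direction is cos²(θ/2); spin-down is sin²(θ/2).
θ = 80°, so P = cos²(40°) ≈ 0.587.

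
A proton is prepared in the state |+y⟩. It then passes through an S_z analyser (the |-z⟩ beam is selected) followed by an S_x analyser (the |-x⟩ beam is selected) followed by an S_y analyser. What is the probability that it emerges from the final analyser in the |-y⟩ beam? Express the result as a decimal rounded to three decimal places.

0.125

First analyser (S_z): from |+y⟩, P(|-z⟩) = 1/2.
After stage 1 the state is |-z⟩; P(|-x⟩) = |⟨-x|-z⟩|² = 1/2.
After stage 2 the state is |-x⟩; P(|-y⟩) = |⟨-y|-x⟩|² = 1/2.
Joint probability = 1/2 × 1/2 × 1/2 = 0.125.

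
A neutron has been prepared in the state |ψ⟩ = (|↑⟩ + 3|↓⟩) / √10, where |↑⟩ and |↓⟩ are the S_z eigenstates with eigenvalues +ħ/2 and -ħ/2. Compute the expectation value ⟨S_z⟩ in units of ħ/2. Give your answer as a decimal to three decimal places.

-0.800

⟨σ_z⟩ = |a|² - |b|² divided by |a|²+|b|², with a, b the |↑⟩, |↓⟩ amplitudes.
= (1 - 9)/10 = -8/10.
⟨S_z⟩ = (ħ/2)·⟨σ_z⟩.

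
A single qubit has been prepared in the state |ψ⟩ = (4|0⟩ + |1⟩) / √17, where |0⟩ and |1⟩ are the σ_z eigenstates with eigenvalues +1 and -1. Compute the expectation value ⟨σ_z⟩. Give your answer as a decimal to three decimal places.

0.882

⟨σ_z⟩ = |a|² - |b|² divided by |a|²+|b|², with a, b the |0⟩, |1⟩ amplitudes.
= (16 - 1)/17 = 15/17.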